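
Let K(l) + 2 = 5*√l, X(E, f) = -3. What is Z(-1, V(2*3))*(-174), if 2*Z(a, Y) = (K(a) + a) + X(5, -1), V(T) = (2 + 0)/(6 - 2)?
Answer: 522 - 435*I ≈ 522.0 - 435.0*I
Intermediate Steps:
V(T) = ½ (V(T) = 2/4 = 2*(¼) = ½)
K(l) = -2 + 5*√l
Z(a, Y) = -5/2 + a/2 + 5*√a/2 (Z(a, Y) = (((-2 + 5*√a) + a) - 3)/2 = ((-2 + a + 5*√a) - 3)/2 = (-5 + a + 5*√a)/2 = -5/2 + a/2 + 5*√a/2)
Z(-1, V(2*3))*(-174) = (-5/2 + (½)*(-1) + 5*√(-1)/2)*(-174) = (-5/2 - ½ + 5*I/2)*(-174) = (-3 + 5*I/2)*(-174) = 522 - 435*I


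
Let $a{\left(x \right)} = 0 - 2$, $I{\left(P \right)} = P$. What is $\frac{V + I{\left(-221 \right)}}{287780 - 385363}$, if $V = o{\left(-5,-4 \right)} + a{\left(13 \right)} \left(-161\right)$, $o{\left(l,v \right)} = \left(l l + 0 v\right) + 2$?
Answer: $- \frac{128}{97583} \approx -0.0013117$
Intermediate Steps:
$o{\left(l,v \right)} = 2 + l^{2}$ ($o{\left(l,v \right)} = \left(l^{2} + 0\right) + 2 = l^{2} + 2 = 2 + l^{2}$)
$a{\left(x \right)} = -2$
$V = 349$ ($V = \left(2 + \left(-5\right)^{2}\right) - -322 = \left(2 + 25\right) + 322 = 27 + 322 = 349$)
$\frac{V + I{\left(-221 \right)}}{287780 - 385363} = \frac{349 - 221}{287780 - 385363} = \frac{128}{-97583} = 128 \left(- \frac{1}{97583}\right) = - \frac{128}{97583}$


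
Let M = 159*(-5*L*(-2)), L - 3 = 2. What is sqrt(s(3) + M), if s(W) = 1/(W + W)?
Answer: sqrt(286206)/6 ≈ 89.164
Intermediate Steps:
s(W) = 1/(2*W)
L = 5 (L = 3 + 2 = 5)
M = 7950 (M = 159*(-5*5*(-2)) = 159*(-25*(-2)) = 159*50 = 7950)
sqrt(s(3) + M) = sqrt((1/2)/3 + 7950) = sqrt((1/2)*(1/3) + 7950) = sqrt(1/6 + 7950) = sqrt(47701/6) = sqrt(286206)/6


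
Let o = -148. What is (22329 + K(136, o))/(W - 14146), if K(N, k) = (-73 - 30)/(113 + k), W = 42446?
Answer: 390809/495250 ≈ 0.78911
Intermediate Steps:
K(N, k) = -103/(113 + k)
(22329 + K(136, o))/(W - 14146) = (22329 - 103/(113 - 148))/(42446 - 14146) = (22329 - 103/(-35))/28300 = (22329 - 103*(-1/35))*(1/28300) = (22329 + 103/35)*(1/28300) = (781618/35)*(1/28300) = 390809/495250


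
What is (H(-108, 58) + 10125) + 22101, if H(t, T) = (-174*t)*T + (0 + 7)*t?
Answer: 1121406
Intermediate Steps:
H(t, T) = 7*t - 174*T*t (H(t, T) = -174*T*t + 7*t = 7*t - 174*T*t)
(H(-108, 58) + 10125) + 22101 = (-108*(7 - 174*58) + 10125) + 22101 = (-108*(7 - 10092) + 10125) + 22101 = (-108*(-10085) + 10125) + 22101 = (1089180 + 10125) + 22101 = 1099305 + 22101 = 1121406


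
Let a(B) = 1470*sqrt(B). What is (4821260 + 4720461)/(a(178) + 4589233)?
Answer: 43789180889993/21060674888089 - 14026329870*sqrt(178)/21060674888089 ≈ 2.0703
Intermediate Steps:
(4821260 + 4720461)/(a(178) + 4589233) = (4821260 + 4720461)/(1470*sqrt(178) + 4589233) = 9541721/(4589233 + 1470*sqrt(178))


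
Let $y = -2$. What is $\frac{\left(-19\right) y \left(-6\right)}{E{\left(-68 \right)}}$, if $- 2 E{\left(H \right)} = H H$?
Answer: $\frac{57}{578} \approx 0.098616$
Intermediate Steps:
$E{\left(H \right)} = - \frac{H^{2}}{2}$ ($E{\left(H \right)} = - \frac{H H}{2} = - \frac{H^{2}}{2}$)
$\frac{\left(-19\right) y \left(-6\right)}{E{\left(-68 \right)}} = \frac{\left(-19\right) \left(\left(-2\right) \left(-6\right)\right)}{\left(- \frac{1}{2}\right) \left(-68\right)^{2}} = \frac{\left(-19\right) 12}{\left(- \frac{1}{2}\right) 4624} = - \frac{228}{-2312} = \left(-228\right) \left(- \frac{1}{2312}\right) = \frac{57}{578}$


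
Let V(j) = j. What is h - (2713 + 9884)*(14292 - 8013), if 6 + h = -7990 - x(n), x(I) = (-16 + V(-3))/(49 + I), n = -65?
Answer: -1265672963/16 ≈ -7.9105e+7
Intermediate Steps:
x(I) = -19/(49 + I) (x(I) = (-16 - 3)/(49 + I) = -19/(49 + I))
h = -127955/16 (h = -6 + (-7990 - (-19)/(49 - 65)) = -6 + (-7990 - (-19)/(-16)) = -6 + (-7990 - (-19)*(-1)/16) = -6 + (-7990 - 1*19/16) = -6 + (-7990 - 19/16) = -6 - 127859/16 = -127955/16 ≈ -7997.2)
h - (2713 + 9884)*(14292 - 8013) = -127955/16 - (2713 + 9884)*(14292 - 8013) = -127955/16 - 12597*6279 = -127955/16 - 1*79096563 = -127955/16 - 79096563 = -1265672963/16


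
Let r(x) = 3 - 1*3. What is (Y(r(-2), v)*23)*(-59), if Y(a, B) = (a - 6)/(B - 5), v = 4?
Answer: -8142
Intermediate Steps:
r(x) = 0 (r(x) = 3 - 3 = 0)
Y(a, B) = (-6 + a)/(-5 + B)
(Y(r(-2), v)*23)*(-59) = (((-6 + 0)/(-5 + 4))*23)*(-59) = ((-6/(-1))*23)*(-59) = (-1*(-6)*23)*(-59) = (6*23)*(-59) = 138*(-59) = -8142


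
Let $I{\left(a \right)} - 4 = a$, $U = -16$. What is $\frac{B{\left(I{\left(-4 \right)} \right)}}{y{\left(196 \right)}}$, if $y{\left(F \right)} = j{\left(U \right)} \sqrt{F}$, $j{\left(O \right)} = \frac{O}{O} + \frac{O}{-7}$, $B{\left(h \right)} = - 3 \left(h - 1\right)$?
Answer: $\frac{3}{46} \approx 0.065217$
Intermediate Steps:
$I{\left(a \right)} = 4 + a$
$B{\left(h \right)} = 3 - 3 h$ ($B{\left(h \right)} = - 3 \left(-1 + h\right) = 3 - 3 h$)
$j{\left(O \right)} = 1 - \frac{O}{7}$ ($j{\left(O \right)} = 1 + O \left(- \frac{1}{7}\right) = 1 - \frac{O}{7}$)
$y{\left(F \right)} = \frac{23 \sqrt{F}}{7}$ ($y{\left(F \right)} = \left(1 - - \frac{16}{7}\right) \sqrt{F} = \left(1 + \frac{16}{7}\right) \sqrt{F} = \frac{23 \sqrt{F}}{7}$)
$\frac{B{\left(I{\left(-4 \right)} \right)}}{y{\left(196 \right)}} = \frac{3 - 3 \left(4 - 4\right)}{\frac{23}{7} \sqrt{196}} = \frac{3 - 0}{\frac{23}{7} \cdot 14} = \frac{3 + 0}{46} = 3 \cdot \frac{1}{46} = \frac{3}{46}$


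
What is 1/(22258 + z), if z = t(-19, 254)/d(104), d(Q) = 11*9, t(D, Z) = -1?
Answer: 99/2203541 ≈ 4.4928e-5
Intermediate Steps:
d(Q) = 99
z = -1/99 ≈ -0.010101
1/(22258 + z) = 1/(22258 - 1/99) = 1/(2203541/99) = 99/2203541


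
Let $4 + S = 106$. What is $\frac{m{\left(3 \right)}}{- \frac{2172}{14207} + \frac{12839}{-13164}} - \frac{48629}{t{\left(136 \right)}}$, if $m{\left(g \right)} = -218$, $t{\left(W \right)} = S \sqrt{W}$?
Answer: $\frac{40770566664}{210995881} - \frac{48629 \sqrt{34}}{6936} \approx 152.35$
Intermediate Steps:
$S = 102$ ($S = -4 + 106 = 102$)
$t{\left(W \right)} = 102 \sqrt{W}$
$\frac{m{\left(3 \right)}}{- \frac{2172}{14207} + \frac{12839}{-13164}} - \frac{48629}{t{\left(136 \right)}} = - \frac{218}{- \frac{2172}{14207} + \frac{12839}{-13164}} - \frac{48629}{102 \sqrt{136}} = - \frac{218}{\left(-2172\right) \frac{1}{14207} + 12839 \left(- \frac{1}{13164}\right)} - \frac{48629}{102 \cdot 2 \sqrt{34}} = - \frac{218}{- \frac{2172}{14207} - \frac{12839}{13164}} - \frac{48629}{204 \sqrt{34}} = - \frac{218}{- \frac{210995881}{187020948}} - 48629 \frac{\sqrt{34}}{6936} = \left(-218\right) \left(- \frac{187020948}{210995881}\right) - \frac{48629 \sqrt{34}}{6936} = \frac{40770566664}{210995881} - \frac{48629 \sqrt{34}}{6936}$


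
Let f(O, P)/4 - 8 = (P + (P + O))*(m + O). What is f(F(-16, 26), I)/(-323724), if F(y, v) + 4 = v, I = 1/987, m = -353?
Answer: 7180100/79878897 ≈ 0.089887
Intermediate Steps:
I = 1/987 ≈ 0.0010132
F(y, v) = -4 + v
f(O, P) = 32 + 4*(-353 + O)*(O + 2*P) (f(O, P) = 32 + 4*((P + (P + O))*(-353 + O)) = 32 + 4*((P + (O + P))*(-353 + O)) = 32 + 4*((O + 2*P)*(-353 + O)) = 32 + 4*((-353 + O)*(O + 2*P)) = 32 + 4*(-353 + O)*(O + 2*P))
f(F(-16, 26), I)/(-323724) = (32 - 2824*1/987 - 1412*(-4 + 26) + 4*(-4 + 26)**2 + 8*(-4 + 26)*(1/987))/(-323724) = (32 - 2824/987 - 1412*22 + 4*22**2 + 8*22*(1/987))*(-1/323724) = (32 - 2824/987 - 31064 + 4*484 + 176/987)*(-1/323724) = (32 - 2824/987 - 31064 + 1936 + 176/987)*(-1/323724) = -28720400/987*(-1/323724) = 7180100/79878897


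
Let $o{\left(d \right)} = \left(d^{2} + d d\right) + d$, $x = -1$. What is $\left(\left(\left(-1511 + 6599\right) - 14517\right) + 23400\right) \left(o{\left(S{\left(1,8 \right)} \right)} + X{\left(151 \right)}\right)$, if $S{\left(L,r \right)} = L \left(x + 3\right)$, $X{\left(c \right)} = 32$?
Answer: $586782$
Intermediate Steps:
$S{\left(L,r \right)} = 2 L$ ($S{\left(L,r \right)} = L \left(-1 + 3\right) = L 2 = 2 L$)
$o{\left(d \right)} = d + 2 d^{2}$ ($o{\left(d \right)} = \left(d^{2} + d^{2}\right) + d = 2 d^{2} + d = d + 2 d^{2}$)
$\left(\left(\left(-1511 + 6599\right) - 14517\right) + 23400\right) \left(o{\left(S{\left(1,8 \right)} \right)} + X{\left(151 \right)}\right) = \left(\left(\left(-1511 + 6599\right) - 14517\right) + 23400\right) \left(2 \cdot 1 \left(1 + 2 \cdot 2 \cdot 1\right) + 32\right) = \left(\left(5088 - 14517\right) + 23400\right) \left(2 \left(1 + 2 \cdot 2\right) + 32\right) = \left(-9429 + 23400\right) \left(2 \left(1 + 4\right) + 32\right) = 13971 \left(2 \cdot 5 + 32\right) = 13971 \left(10 + 32\right) = 13971 \cdot 42 = 586782$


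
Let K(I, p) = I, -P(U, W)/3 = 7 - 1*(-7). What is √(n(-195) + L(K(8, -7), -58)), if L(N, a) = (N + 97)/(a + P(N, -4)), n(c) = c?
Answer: I*√19605/10 ≈ 14.002*I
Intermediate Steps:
P(U, W) = -42 (P(U, W) = -3*(7 - 1*(-7)) = -3*(7 + 7) = -3*14 = -42)
L(N, a) = (97 + N)/(-42 + a) (L(N, a) = (N + 97)/(a - 42) = (97 + N)/(-42 + a))
√(n(-195) + L(K(8, -7), -58)) = √(-195 + (97 + 8)/(-42 - 58)) = √(-195 + 105/(-100)) = √(-195 - 1/100*105) = √(-195 - 21/20) = √(-3921/20) = I*√19605/10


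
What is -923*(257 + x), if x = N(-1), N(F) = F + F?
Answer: -235365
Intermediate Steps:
N(F) = 2*F
x = -2 (x = 2*(-1) = -2)
-923*(257 + x) = -923*(257 - 2) = -923*255 = -235365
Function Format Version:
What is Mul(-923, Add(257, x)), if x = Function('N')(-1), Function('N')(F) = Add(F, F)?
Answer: -235365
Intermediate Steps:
Function('N')(F) = Mul(2, F)
x = -2 (x = Mul(2, -1) = -2)
Mul(-923, Add(257, x)) = Mul(-923, Add(257, -2)) = Mul(-923, 255) = -235365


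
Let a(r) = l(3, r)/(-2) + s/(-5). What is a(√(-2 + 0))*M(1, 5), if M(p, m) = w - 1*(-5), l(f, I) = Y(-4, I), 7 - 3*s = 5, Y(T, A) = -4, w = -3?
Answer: 56/15 ≈ 3.7333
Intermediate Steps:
s = ⅔ (s = 7/3 - ⅓*5 = 7/3 - 5/3 = ⅔ ≈ 0.66667)
l(f, I) = -4
M(p, m) = 2 (M(p, m) = -3 - 1*(-5) = -3 + 5 = 2)
a(r) = 28/15 (a(r) = -4/(-2) + (⅔)/(-5) = -4*(-½) + (⅔)*(-⅕) = 2 - 2/15 = 28/15)
a(√(-2 + 0))*M(1, 5) = (28/15)*2 = 56/15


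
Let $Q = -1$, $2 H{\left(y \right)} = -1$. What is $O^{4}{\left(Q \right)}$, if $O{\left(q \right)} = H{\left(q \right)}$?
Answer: $\frac{1}{16} \approx 0.0625$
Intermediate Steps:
$H{\left(y \right)} = - \frac{1}{2}$ ($H{\left(y \right)} = \frac{1}{2} \left(-1\right) = - \frac{1}{2}$)
$O{\left(q \right)} = - \frac{1}{2}$
$O^{4}{\left(Q \right)} = \left(- \frac{1}{2}\right)^{4} = \frac{1}{16}$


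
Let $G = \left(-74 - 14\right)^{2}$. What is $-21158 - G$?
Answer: $-28902$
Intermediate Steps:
$G = 7744$ ($G = \left(-88\right)^{2} = 7744$)
$-21158 - G = -21158 - 7744 = -28902$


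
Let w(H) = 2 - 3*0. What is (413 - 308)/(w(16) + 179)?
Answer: 105/181 ≈ 0.58011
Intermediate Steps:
w(H) = 2 (w(H) = 2 + 0 = 2)
(413 - 308)/(w(16) + 179) = (413 - 308)/(2 + 179) = 105/181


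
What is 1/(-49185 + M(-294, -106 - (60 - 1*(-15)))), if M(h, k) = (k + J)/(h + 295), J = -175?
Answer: -1/49541 ≈ -2.0185e-5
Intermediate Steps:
M(h, k) = (-175 + k)/(295 + h) (M(h, k) = (k - 175)/(h + 295) = (-175 + k)/(295 + h))
1/(-49185 + M(-294, -106 - (60 - 1*(-15)))) = 1/(-49185 + (-175 + (-106 - (60 - 1*(-15))))/(295 - 294)) = 1/(-49185 + (-175 + (-106 - (60 + 15)))/1) = 1/(-49185 + 1*(-175 + (-106 - 1*75))) = 1/(-49185 + 1*(-175 + (-106 - 75))) = 1/(-49185 + 1*(-175 - 181)) = 1/(-49185 + 1*(-356)) = 1/(-49185 - 356) = 1/(-49541) = -1/49541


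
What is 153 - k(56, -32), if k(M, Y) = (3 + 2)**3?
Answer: 28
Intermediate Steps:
k(M, Y) = 125 (k(M, Y) = 5**3 = 125)
153 - k(56, -32) = 153 - 1*125 = 153 - 125 = 28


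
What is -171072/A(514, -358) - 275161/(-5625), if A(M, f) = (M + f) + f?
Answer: 508931261/568125 ≈ 895.81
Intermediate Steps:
A(M, f) = M + 2*f
-171072/A(514, -358) - 275161/(-5625) = -171072/(514 + 2*(-358)) - 275161/(-5625) = -171072/(514 - 716) - 275161*(-1/5625) = -171072/(-202) + 275161/5625 = -171072*(-1/202) + 275161/5625 = 85536/101 + 275161/5625 = 508931261/568125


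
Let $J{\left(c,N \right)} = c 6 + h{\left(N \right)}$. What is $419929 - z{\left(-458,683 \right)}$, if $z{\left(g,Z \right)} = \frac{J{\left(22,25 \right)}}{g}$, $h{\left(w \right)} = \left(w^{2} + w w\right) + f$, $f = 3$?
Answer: $\frac{192328867}{458} \approx 4.1993 \cdot 10^{5}$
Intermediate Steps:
$h{\left(w \right)} = 3 + 2 w^{2}$ ($h{\left(w \right)} = \left(w^{2} + w w\right) + 3 = \left(w^{2} + w^{2}\right) + 3 = 2 w^{2} + 3 = 3 + 2 w^{2}$)
$J{\left(c,N \right)} = 3 + 2 N^{2} + 6 c$ ($J{\left(c,N \right)} = c 6 + \left(3 + 2 N^{2}\right) = 6 c + \left(3 + 2 N^{2}\right) = 3 + 2 N^{2} + 6 c$)
$z{\left(g,Z \right)} = \frac{1385}{g}$ ($z{\left(g,Z \right)} = \frac{3 + 2 \cdot 25^{2} + 6 \cdot 22}{g} = \frac{3 + 2 \cdot 625 + 132}{g} = \frac{3 + 1250 + 132}{g} = \frac{1385}{g}$)
$419929 - z{\left(-458,683 \right)} = 419929 - \frac{1385}{-458} = 419929 - 1385 \left(- \frac{1}{458}\right) = 419929 - - \frac{1385}{458} = 419929 + \frac{1385}{458} = \frac{192328867}{458}$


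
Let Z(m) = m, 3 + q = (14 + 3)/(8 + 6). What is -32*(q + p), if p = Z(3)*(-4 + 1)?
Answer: 2416/7 ≈ 345.14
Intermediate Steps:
q = -25/14 (q = -3 + (14 + 3)/(8 + 6) = -3 + 17/14 = -25/14 ≈ -1.7857)
p = -9 (p = 3*(-4 + 1) = 3*(-3) = -9)
-32*(q + p) = -32*(-25/14 - 9) = -32*(-151/14) = 2416/7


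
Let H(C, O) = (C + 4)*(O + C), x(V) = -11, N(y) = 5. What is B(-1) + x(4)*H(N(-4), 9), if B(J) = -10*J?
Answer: -1376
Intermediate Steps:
H(C, O) = (4 + C)*(C + O)
B(-1) + x(4)*H(N(-4), 9) = -10*(-1) - 11*(5² + 4*5 + 4*9 + 5*9) = 10 - 11*(25 + 20 + 36 + 45) = 10 - 11*126 = 10 - 1386 = -1376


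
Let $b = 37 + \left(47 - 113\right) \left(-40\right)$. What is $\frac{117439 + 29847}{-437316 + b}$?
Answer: $- \frac{147286}{434639} \approx -0.33887$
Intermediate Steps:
$b = 2677$ ($b = 37 - -2640 = 37 + 2640 = 2677$)
$\frac{117439 + 29847}{-437316 + b} = \frac{117439 + 29847}{-437316 + 2677} = \frac{147286}{-434639} = 147286 \left(- \frac{1}{434639}\right) = - \frac{147286}{434639}$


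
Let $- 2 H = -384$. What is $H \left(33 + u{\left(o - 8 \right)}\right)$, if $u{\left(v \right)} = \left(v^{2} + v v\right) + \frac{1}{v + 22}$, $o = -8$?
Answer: $104672$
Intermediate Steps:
$H = 192$ ($H = \left(- \frac{1}{2}\right) \left(-384\right) = 192$)
$u{\left(v \right)} = \frac{1}{22 + v} + 2 v^{2}$ ($u{\left(v \right)} = \left(v^{2} + v^{2}\right) + \frac{1}{22 + v} = 2 v^{2} + \frac{1}{22 + v} = \frac{1}{22 + v} + 2 v^{2}$)
$H \left(33 + u{\left(o - 8 \right)}\right) = 192 \left(33 + \frac{1 + 2 \left(-8 - 8\right)^{3} + 44 \left(-8 - 8\right)^{2}}{22 - 16}\right) = 192 \left(33 + \frac{1 + 2 \left(-16\right)^{3} + 44 \left(-16\right)^{2}}{22 - 16}\right) = 192 \left(33 + \frac{1 + 2 \left(-4096\right) + 44 \cdot 256}{6}\right) = 192 \left(33 + \frac{1 - 8192 + 11264}{6}\right) = 192 \left(33 + \frac{1}{6} \cdot 3073\right) = 192 \left(33 + \frac{3073}{6}\right) = 192 \cdot \frac{3271}{6} = 104672$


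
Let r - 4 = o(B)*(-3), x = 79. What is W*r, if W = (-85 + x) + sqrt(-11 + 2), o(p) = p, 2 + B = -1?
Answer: -78 + 39*I ≈ -78.0 + 39.0*I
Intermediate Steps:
B = -3 (B = -2 - 1 = -3)
r = 13 (r = 4 - 3*(-3) = 4 + 9 = 13)
W = -6 + 3*I (W = (-85 + 79) + sqrt(-11 + 2) = -6 + sqrt(-9) = -6 + 3*I ≈ -6.0 + 3.0*I)
W*r = (-6 + 3*I)*13 = -78 + 39*I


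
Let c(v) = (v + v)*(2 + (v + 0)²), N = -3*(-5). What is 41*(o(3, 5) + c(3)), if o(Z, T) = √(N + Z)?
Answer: 2706 + 123*√2 ≈ 2879.9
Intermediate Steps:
N = 15
o(Z, T) = √(15 + Z)
c(v) = 2*v*(2 + v²) (c(v) = (2*v)*(2 + v²) = 2*v*(2 + v²))
41*(o(3, 5) + c(3)) = 41*(√(15 + 3) + 2*3*(2 + 3²)) = 41*(√18 + 2*3*(2 + 9)) = 41*(3*√2 + 2*3*11) = 41*(3*√2 + 66) = 41*(66 + 3*√2) = 2706 + 123*√2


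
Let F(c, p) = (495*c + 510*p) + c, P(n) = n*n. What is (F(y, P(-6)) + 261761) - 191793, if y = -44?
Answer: 66504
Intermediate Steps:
P(n) = n²
F(c, p) = 496*c + 510*p
(F(y, P(-6)) + 261761) - 191793 = ((496*(-44) + 510*(-6)²) + 261761) - 191793 = ((-21824 + 510*36) + 261761) - 191793 = ((-21824 + 18360) + 261761) - 191793 = (-3464 + 261761) - 191793 = 258297 - 191793 = 66504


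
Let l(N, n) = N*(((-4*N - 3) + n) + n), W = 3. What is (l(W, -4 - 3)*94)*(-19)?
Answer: 155382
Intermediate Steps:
l(N, n) = N*(-3 - 4*N + 2*n) (l(N, n) = N*(((-3 - 4*N) + n) + n) = N*((-3 + n - 4*N) + n) = N*(-3 - 4*N + 2*n))
(l(W, -4 - 3)*94)*(-19) = ((3*(-3 - 4*3 + 2*(-4 - 3)))*94)*(-19) = ((3*(-3 - 12 + 2*(-7)))*94)*(-19) = ((3*(-3 - 12 - 14))*94)*(-19) = ((3*(-29))*94)*(-19) = -87*94*(-19) = -8178*(-19) = 155382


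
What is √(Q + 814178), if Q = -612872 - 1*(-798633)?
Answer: √999939 ≈ 999.97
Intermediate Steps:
Q = 185761 (Q = -612872 + 798633 = 185761)
√(Q + 814178) = √(185761 + 814178) = √999939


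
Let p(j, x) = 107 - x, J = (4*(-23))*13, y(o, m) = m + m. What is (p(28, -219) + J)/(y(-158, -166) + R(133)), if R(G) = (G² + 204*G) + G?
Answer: -145/7437 ≈ -0.019497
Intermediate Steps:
y(o, m) = 2*m
J = -1196 (J = -92*13 = -1196)
R(G) = G² + 205*G
(p(28, -219) + J)/(y(-158, -166) + R(133)) = ((107 - 1*(-219)) - 1196)/(2*(-166) + 133*(205 + 133)) = ((107 + 219) - 1196)/(-332 + 133*338) = (326 - 1196)/(-332 + 44954) = -870/44622 = -870*1/44622 = -145/7437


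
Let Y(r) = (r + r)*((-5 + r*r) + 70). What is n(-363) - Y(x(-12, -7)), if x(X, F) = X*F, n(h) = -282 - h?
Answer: -1196247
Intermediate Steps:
x(X, F) = F*X
Y(r) = 2*r*(65 + r**2) (Y(r) = (2*r)*((-5 + r**2) + 70) = (2*r)*(65 + r**2) = 2*r*(65 + r**2))
n(-363) - Y(x(-12, -7)) = (-282 - 1*(-363)) - 2*(-7*(-12))*(65 + (-7*(-12))**2) = (-282 + 363) - 2*84*(65 + 84**2) = 81 - 2*84*(65 + 7056) = 81 - 2*84*7121 = 81 - 1*1196328 = 81 - 1196328 = -1196247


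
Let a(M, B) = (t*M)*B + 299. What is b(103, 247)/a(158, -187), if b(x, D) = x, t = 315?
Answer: -103/9306691 ≈ -1.1067e-5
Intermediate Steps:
a(M, B) = 299 + 315*B*M (a(M, B) = (315*M)*B + 299 = 315*B*M + 299 = 299 + 315*B*M)
b(103, 247)/a(158, -187) = 103/(299 + 315*(-187)*158) = 103/(299 - 9306990) = 103/(-9306691) = 103*(-1/9306691) = -103/9306691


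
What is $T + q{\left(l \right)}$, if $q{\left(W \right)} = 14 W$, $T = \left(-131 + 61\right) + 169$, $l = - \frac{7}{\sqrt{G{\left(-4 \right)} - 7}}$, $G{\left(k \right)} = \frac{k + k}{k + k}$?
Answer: $99 + \frac{49 i \sqrt{6}}{3} \approx 99.0 + 40.008 i$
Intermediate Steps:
$G{\left(k \right)} = 1$ ($G{\left(k \right)} = \frac{2 k}{2 k} = 2 k \frac{1}{2 k} = 1$)
$l = \frac{7 i \sqrt{6}}{6}$ ($l = - \frac{7}{\sqrt{1 - 7}} = - \frac{7}{\sqrt{-6}} = - \frac{7}{i \sqrt{6}} = - 7 \left(- \frac{i \sqrt{6}}{6}\right) = \frac{7 i \sqrt{6}}{6} \approx 2.8577 i$)
$T = 99$ ($T = -70 + 169 = 99$)
$T + q{\left(l \right)} = 99 + 14 \frac{7 i \sqrt{6}}{6} = 99 + \frac{49 i \sqrt{6}}{3}$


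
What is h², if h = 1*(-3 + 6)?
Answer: 9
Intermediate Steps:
h = 3 (h = 1*3 = 3)
h² = 3² = 9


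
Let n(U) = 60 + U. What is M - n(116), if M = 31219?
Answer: 31043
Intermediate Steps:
M - n(116) = 31219 - (60 + 116) = 31219 - 1*176 = 31219 - 176 = 31043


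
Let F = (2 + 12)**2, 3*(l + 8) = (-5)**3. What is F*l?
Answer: -29204/3 ≈ -9734.7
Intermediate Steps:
l = -149/3 (l = -8 + (1/3)*(-5)**3 = -8 + (1/3)*(-125) = -8 - 125/3 = -149/3 ≈ -49.667)
F = 196 (F = 14**2 = 196)
F*l = 196*(-149/3) = -29204/3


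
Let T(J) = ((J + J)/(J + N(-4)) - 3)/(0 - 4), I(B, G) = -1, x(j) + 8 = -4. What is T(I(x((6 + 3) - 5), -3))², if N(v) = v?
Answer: 169/400 ≈ 0.42250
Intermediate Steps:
x(j) = -12 (x(j) = -8 - 4 = -12)
T(J) = ¾ - J/(2*(-4 + J)) (T(J) = ((J + J)/(J - 4) - 3)/(0 - 4) = ((2*J)/(-4 + J) - 3)/(-4) = (2*J/(-4 + J) - 3)*(-¼) = (-3 + 2*J/(-4 + J))*(-¼) = ¾ - J/(2*(-4 + J)))
T(I(x((6 + 3) - 5), -3))² = ((-12 - 1)/(4*(-4 - 1)))² = ((¼)*(-13)/(-5))² = ((¼)*(-⅕)*(-13))² = (13/20)² = 169/400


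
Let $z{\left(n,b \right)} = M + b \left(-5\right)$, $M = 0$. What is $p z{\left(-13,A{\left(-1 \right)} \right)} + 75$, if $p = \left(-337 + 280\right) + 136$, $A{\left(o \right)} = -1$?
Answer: $470$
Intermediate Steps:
$z{\left(n,b \right)} = - 5 b$ ($z{\left(n,b \right)} = 0 + b \left(-5\right) = 0 - 5 b = - 5 b$)
$p = 79$ ($p = -57 + 136 = 79$)
$p z{\left(-13,A{\left(-1 \right)} \right)} + 75 = 79 \left(\left(-5\right) \left(-1\right)\right) + 75 = 79 \cdot 5 + 75 = 395 + 75 = 470$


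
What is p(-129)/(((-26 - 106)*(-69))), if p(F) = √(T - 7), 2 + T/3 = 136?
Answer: √395/9108 ≈ 0.0021821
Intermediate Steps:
T = 402 (T = -6 + 3*136 = -6 + 408 = 402)
p(F) = √395 (p(F) = √(402 - 7) = √395)
p(-129)/(((-26 - 106)*(-69))) = √395/(((-26 - 106)*(-69))) = √395/((-132*(-69))) = √395/9108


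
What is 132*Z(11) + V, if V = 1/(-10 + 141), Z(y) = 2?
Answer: 34585/131 ≈ 264.01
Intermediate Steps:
V = 1/131 ≈ 0.0076336
132*Z(11) + V = 132*2 + 1/131 = 264 + 1/131 = 34585/131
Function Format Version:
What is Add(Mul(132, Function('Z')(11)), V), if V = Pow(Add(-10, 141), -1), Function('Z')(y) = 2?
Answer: Rational(34585, 131) ≈ 264.01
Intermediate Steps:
V = Rational(1, 131) (V = Pow(131, -1) = Rational(1, 131) ≈ 0.0076336)
Add(Mul(132, Function('Z')(11)), V) = Add(Mul(132, 2), Rational(1, 131)) = Add(264, Rational(1, 131)) = Rational(34585, 131)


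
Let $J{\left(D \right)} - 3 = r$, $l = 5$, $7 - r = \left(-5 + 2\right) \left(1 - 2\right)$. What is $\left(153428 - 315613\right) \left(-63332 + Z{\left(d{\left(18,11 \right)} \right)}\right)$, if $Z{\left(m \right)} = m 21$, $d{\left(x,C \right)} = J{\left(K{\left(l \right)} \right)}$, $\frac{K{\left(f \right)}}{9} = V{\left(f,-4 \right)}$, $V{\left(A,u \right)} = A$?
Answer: $10247659225$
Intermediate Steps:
$r = 4$ ($r = 7 - \left(-5 + 2\right) \left(1 - 2\right) = 7 - \left(-3\right) \left(-1\right) = 7 - 3 = 4$)
$K{\left(f \right)} = 9 f$
$J{\left(D \right)} = 7$ ($J{\left(D \right)} = 3 + 4 = 7$)
$d{\left(x,C \right)} = 7$
$Z{\left(m \right)} = 21 m$
$\left(153428 - 315613\right) \left(-63332 + Z{\left(d{\left(18,11 \right)} \right)}\right) = \left(153428 - 315613\right) \left(-63332 + 21 \cdot 7\right) = - 162185 \left(-63332 + 147\right) = \left(-162185\right) \left(-63185\right) = 10247659225$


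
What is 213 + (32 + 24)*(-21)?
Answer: -963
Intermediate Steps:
213 + (32 + 24)*(-21) = 213 + 56*(-21) = 213 - 1176 = -963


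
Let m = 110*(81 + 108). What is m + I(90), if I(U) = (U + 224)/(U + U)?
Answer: 1871257/90 ≈ 20792.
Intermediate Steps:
m = 20790 (m = 110*189 = 20790)
I(U) = (224 + U)/(2*U) (I(U) = (224 + U)/((2*U)) = (224 + U)*(1/(2*U)) = (224 + U)/(2*U))
m + I(90) = 20790 + (1/2)*(224 + 90)/90 = 20790 + (1/2)*(1/90)*314 = 20790 + 157/90 = 1871257/90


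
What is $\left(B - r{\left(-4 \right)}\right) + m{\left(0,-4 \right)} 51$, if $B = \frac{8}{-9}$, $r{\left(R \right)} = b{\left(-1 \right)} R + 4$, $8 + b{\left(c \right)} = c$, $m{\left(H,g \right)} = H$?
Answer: $- \frac{368}{9} \approx -40.889$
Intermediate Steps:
$b{\left(c \right)} = -8 + c$
$r{\left(R \right)} = 4 - 9 R$ ($r{\left(R \right)} = \left(-8 - 1\right) R + 4 = - 9 R + 4 = 4 - 9 R$)
$B = - \frac{8}{9}$ ($B = 8 \left(- \frac{1}{9}\right) = - \frac{8}{9} \approx -0.88889$)
$\left(B - r{\left(-4 \right)}\right) + m{\left(0,-4 \right)} 51 = \left(- \frac{8}{9} - \left(4 - -36\right)\right) + 0 \cdot 51 = \left(- \frac{8}{9} - \left(4 + 36\right)\right) + 0 = \left(- \frac{8}{9} - 40\right) + 0 = - \frac{368}{9} + 0 = - \frac{368}{9}$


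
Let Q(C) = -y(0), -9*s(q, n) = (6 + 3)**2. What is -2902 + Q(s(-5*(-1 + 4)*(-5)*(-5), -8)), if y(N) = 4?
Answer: -2906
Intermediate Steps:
s(q, n) = -9 (s(q, n) = -(6 + 3)**2/9 = -1/9*9**2 = -1/9*81 = -9)
Q(C) = -4 (Q(C) = -1*4 = -4)
-2902 + Q(s(-5*(-1 + 4)*(-5)*(-5), -8)) = -2902 - 4 = -2906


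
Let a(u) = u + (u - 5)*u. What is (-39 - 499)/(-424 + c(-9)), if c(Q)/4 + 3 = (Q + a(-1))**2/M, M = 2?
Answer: 269/202 ≈ 1.3317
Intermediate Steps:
a(u) = u + u*(-5 + u) (a(u) = u + (-5 + u)*u = u + u*(-5 + u))
c(Q) = -12 + 2*(5 + Q)**2 (c(Q) = -12 + 4*((Q - (-4 - 1))**2/2) = -12 + 4*((Q - 1*(-5))**2*(1/2)) = -12 + 4*((Q + 5)**2*(1/2)) = -12 + 4*((5 + Q)**2*(1/2)) = -12 + 4*((5 + Q)**2/2) = -12 + 2*(5 + Q)**2)
(-39 - 499)/(-424 + c(-9)) = (-39 - 499)/(-424 + (-12 + 2*(5 - 9)**2)) = -538/(-424 + (-12 + 2*(-4)**2)) = -538/(-424 + (-12 + 2*16)) = -538/(-424 + (-12 + 32)) = -538/(-424 + 20) = -538/(-404) = -538*(-1/404) = 269/202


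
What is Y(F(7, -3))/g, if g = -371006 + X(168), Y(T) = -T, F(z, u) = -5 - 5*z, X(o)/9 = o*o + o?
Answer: -20/57739 ≈ -0.00034639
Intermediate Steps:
X(o) = 9*o + 9*o**2 (X(o) = 9*(o*o + o) = 9*(o**2 + o) = 9*(o + o**2) = 9*o + 9*o**2)
g = -115478 (g = -371006 + 9*168*(1 + 168) = -371006 + 9*168*169 = -371006 + 255528 = -115478)
Y(F(7, -3))/g = -(-5 - 5*7)/(-115478) = -(-5 - 35)*(-1/115478) = -1*(-40)*(-1/115478) = 40*(-1/115478) = -20/57739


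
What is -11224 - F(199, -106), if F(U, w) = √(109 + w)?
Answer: -11224 - √3 ≈ -11226.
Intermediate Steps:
-11224 - F(199, -106) = -11224 - √(109 - 106) = -11224 - √3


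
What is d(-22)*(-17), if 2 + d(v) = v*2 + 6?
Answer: 680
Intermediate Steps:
d(v) = 4 + 2*v (d(v) = -2 + (v*2 + 6) = -2 + (2*v + 6) = -2 + (6 + 2*v) = 4 + 2*v)
d(-22)*(-17) = (4 + 2*(-22))*(-17) = (4 - 44)*(-17) = -40*(-17) = 680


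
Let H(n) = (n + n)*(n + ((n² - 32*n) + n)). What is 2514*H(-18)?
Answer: -78195456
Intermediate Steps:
H(n) = 2*n*(n² - 30*n) (H(n) = (2*n)*(n + (n² - 31*n)) = (2*n)*(n² - 30*n) = 2*n*(n² - 30*n))
2514*H(-18) = 2514*(2*(-18)²*(-30 - 18)) = 2514*(2*324*(-48)) = 2514*(-31104) = -78195456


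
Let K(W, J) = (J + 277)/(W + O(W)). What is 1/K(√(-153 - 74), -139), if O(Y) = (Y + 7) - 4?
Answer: 1/46 + I*√227/69 ≈ 0.021739 + 0.21836*I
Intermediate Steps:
O(Y) = 3 + Y (O(Y) = (7 + Y) - 4 = 3 + Y)
K(W, J) = (277 + J)/(3 + 2*W) (K(W, J) = (J + 277)/(W + (3 + W)) = (277 + J)/(3 + 2*W))
1/K(√(-153 - 74), -139) = 1/((277 - 139)/(3 + 2*√(-153 - 74))) = 1/(138/(3 + 2*√(-227))) = 1/(138/(3 + 2*(I*√227))) = 1/(138/(3 + 2*I*√227)) = 1/46 + I*√227/69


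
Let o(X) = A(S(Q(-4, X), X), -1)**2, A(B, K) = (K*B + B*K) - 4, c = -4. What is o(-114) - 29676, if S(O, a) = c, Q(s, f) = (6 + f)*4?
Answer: -29660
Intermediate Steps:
Q(s, f) = 24 + 4*f
S(O, a) = -4
A(B, K) = -4 + 2*B*K (A(B, K) = (B*K + B*K) - 4 = 2*B*K - 4 = -4 + 2*B*K)
o(X) = 16 (o(X) = (-4 + 2*(-4)*(-1))**2 = (-4 + 8)**2 = 4**2 = 16)
o(-114) - 29676 = 16 - 29676 = -29660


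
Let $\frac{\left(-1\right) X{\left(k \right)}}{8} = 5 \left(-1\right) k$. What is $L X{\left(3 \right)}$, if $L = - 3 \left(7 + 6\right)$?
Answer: $-4680$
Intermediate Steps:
$X{\left(k \right)} = 40 k$ ($X{\left(k \right)} = - 8 \cdot 5 \left(-1\right) k = - 8 \left(- 5 k\right) = 40 k$)
$L = -39$ ($L = \left(-3\right) 13 = -39$)
$L X{\left(3 \right)} = - 39 \cdot 40 \cdot 3 = \left(-39\right) 120 = -4680$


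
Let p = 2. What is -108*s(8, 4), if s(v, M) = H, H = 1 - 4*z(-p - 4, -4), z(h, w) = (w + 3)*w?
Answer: 1620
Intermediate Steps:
z(h, w) = w*(3 + w) (z(h, w) = (3 + w)*w = w*(3 + w))
H = -15 (H = 1 - (-16)*(3 - 4) = 1 - (-16)*(-1) = 1 - 4*4 = 1 - 16 = -15)
s(v, M) = -15
-108*s(8, 4) = -108*(-15) = 1620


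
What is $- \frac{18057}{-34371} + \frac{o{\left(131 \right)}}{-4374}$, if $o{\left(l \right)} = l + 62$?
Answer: $\frac{2679545}{5568102} \approx 0.48123$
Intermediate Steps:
$o{\left(l \right)} = 62 + l$
$- \frac{18057}{-34371} + \frac{o{\left(131 \right)}}{-4374} = - \frac{18057}{-34371} + \frac{62 + 131}{-4374} = \left(-18057\right) \left(- \frac{1}{34371}\right) + 193 \left(- \frac{1}{4374}\right) = \frac{6019}{11457} - \frac{193}{4374} = \frac{2679545}{5568102}$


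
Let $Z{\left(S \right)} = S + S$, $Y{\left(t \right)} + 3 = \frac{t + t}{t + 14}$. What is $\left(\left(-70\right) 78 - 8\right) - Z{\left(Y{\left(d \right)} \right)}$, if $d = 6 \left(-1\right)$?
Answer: $-5459$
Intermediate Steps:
$d = -6$
$Y{\left(t \right)} = -3 + \frac{2 t}{14 + t}$ ($Y{\left(t \right)} = -3 + \frac{t + t}{t + 14} = -3 + \frac{2 t}{14 + t}$)
$Z{\left(S \right)} = 2 S$
$\left(\left(-70\right) 78 - 8\right) - Z{\left(Y{\left(d \right)} \right)} = \left(\left(-70\right) 78 - 8\right) - 2 \frac{-42 - -6}{14 - 6} = \left(-5460 - 8\right) - 2 \frac{-42 + 6}{8} = -5468 - 2 \cdot \frac{1}{8} \left(-36\right) = -5468 - 2 \left(- \frac{9}{2}\right) = -5468 - -9 = -5468 + 9 = -5459$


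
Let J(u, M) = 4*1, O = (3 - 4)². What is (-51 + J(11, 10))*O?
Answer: -47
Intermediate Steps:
O = 1 (O = (-1)² = 1)
J(u, M) = 4
(-51 + J(11, 10))*O = (-51 + 4)*1 = -47*1 = -47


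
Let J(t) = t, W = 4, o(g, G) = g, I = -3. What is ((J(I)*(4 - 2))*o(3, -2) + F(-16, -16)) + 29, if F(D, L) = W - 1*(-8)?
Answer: 23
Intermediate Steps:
F(D, L) = 12 (F(D, L) = 4 - 1*(-8) = 4 + 8 = 12)
((J(I)*(4 - 2))*o(3, -2) + F(-16, -16)) + 29 = (-3*(4 - 2)*3 + 12) + 29 = (-3*2*3 + 12) + 29 = (-6*3 + 12) + 29 = (-18 + 12) + 29 = -6 + 29 = 23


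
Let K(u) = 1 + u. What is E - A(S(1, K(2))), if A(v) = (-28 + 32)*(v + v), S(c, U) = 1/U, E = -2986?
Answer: -8966/3 ≈ -2988.7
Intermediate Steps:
A(v) = 8*v (A(v) = 4*(2*v) = 8*v)
E - A(S(1, K(2))) = -2986 - 8/(1 + 2) = -2986 - 8/3 = -8966/3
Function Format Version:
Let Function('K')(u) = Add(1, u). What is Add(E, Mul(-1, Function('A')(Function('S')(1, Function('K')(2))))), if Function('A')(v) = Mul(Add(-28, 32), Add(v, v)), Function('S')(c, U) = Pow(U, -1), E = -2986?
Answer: Rational(-8966, 3) ≈ -2988.7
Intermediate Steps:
Function('A')(v) = Mul(8, v) (Function('A')(v) = Mul(4, Mul(2, v)) = Mul(8, v))
Add(E, Mul(-1, Function('A')(Function('S')(1, Function('K')(2))))) = Add(-2986, Mul(-1, Mul(8, Pow(Add(1, 2), -1)))) = Add(-2986, Mul(-1, Mul(8, Pow(3, -1)))) = Add(-2986, Mul(-1, Mul(8, Rational(1, 3)))) = Add(-2986, Mul(-1, Rational(8, 3))) = Add(-2986, Rational(-8, 3)) = Rational(-8966, 3)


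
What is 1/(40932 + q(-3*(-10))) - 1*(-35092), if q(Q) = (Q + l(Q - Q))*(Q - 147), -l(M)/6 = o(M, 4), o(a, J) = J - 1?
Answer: 1387116577/39528 ≈ 35092.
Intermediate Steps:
o(a, J) = -1 + J
l(M) = -18 (l(M) = -6*(-1 + 4) = -6*3 = -18)
q(Q) = (-147 + Q)*(-18 + Q) (q(Q) = (Q - 18)*(Q - 147) = (-18 + Q)*(-147 + Q) = (-147 + Q)*(-18 + Q))
1/(40932 + q(-3*(-10))) - 1*(-35092) = 1/(40932 + (2646 + (-3*(-10))² - (-495)*(-10))) - 1*(-35092) = 1/(40932 + (2646 + 30² - 165*30)) + 35092 = 1/(40932 + (2646 + 900 - 4950)) + 35092 = 1/(40932 - 1404) + 35092 = 1/39528 + 35092 = 1387116577/39528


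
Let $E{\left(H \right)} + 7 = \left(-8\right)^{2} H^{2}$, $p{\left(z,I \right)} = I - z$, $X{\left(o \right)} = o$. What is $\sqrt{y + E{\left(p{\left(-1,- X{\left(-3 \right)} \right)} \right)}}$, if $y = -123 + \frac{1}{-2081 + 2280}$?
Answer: $\frac{\sqrt{35403493}}{199} \approx 29.9$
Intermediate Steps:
$E{\left(H \right)} = -7 + 64 H^{2}$ ($E{\left(H \right)} = -7 + \left(-8\right)^{2} H^{2} = -7 + 64 H^{2}$)
$y = - \frac{24476}{199}$ ($y = -123 + \frac{1}{199} = - \frac{24476}{199} \approx -122.99$)
$\sqrt{y + E{\left(p{\left(-1,- X{\left(-3 \right)} \right)} \right)}} = \sqrt{- \frac{24476}{199} - \left(7 - 64 \left(\left(-1\right) \left(-3\right) - -1\right)^{2}\right)} = \sqrt{- \frac{24476}{199} - \left(7 - 64 \left(3 + 1\right)^{2}\right)} = \sqrt{- \frac{24476}{199} - \left(7 - 64 \cdot 4^{2}\right)} = \sqrt{- \frac{24476}{199} + \left(-7 + 64 \cdot 16\right)} = \sqrt{- \frac{24476}{199} + \left(-7 + 1024\right)} = \sqrt{- \frac{24476}{199} + 1017} = \sqrt{\frac{177907}{199}} = \frac{\sqrt{35403493}}{199}$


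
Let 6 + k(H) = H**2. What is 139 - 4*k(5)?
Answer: 63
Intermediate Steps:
k(H) = -6 + H**2
139 - 4*k(5) = 139 - 4*(-6 + 5**2) = 139 - 4*(-6 + 25) = 139 - 4*19 = 139 - 76 = 63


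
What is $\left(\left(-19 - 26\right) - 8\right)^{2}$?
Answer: $2809$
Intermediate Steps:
$\left(\left(-19 - 26\right) - 8\right)^{2} = \left(-45 - 8\right)^{2} = \left(-53\right)^{2} = 2809$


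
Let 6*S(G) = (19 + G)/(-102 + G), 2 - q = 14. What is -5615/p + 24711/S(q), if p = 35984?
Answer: -608213266121/251888 ≈ -2.4146e+6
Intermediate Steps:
q = -12 (q = 2 - 1*14 = 2 - 14 = -12)
S(G) = (19 + G)/(6*(-102 + G)) (S(G) = ((19 + G)/(-102 + G))/6 = (19 + G)/(6*(-102 + G)))
-5615/p + 24711/S(q) = -5615/35984 + 24711/(((19 - 12)/(6*(-102 - 12)))) = -5615*1/35984 + 24711/(((1/6)*7/(-114))) = -5615/35984 + 24711/(((1/6)*(-1/114)*7)) = -5615/35984 + 24711/(-7/684) = -5615/35984 + 24711*(-684/7) = -5615/35984 - 16902324/7 = -608213266121/251888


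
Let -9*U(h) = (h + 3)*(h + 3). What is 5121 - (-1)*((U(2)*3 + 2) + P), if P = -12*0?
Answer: 15344/3 ≈ 5114.7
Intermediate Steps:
U(h) = -(3 + h)²/9 (U(h) = -(h + 3)*(h + 3)/9 = -(3 + h)*(3 + h)/9 = -(3 + h)²/9)
P = 0
5121 - (-1)*((U(2)*3 + 2) + P) = 5121 - (-1)*((-(3 + 2)²/9*3 + 2) + 0) = 5121 - (-1)*((-⅑*5²*3 + 2) + 0) = 5121 - (-1)*((-⅑*25*3 + 2) + 0) = 5121 - (-1)*((-25/9*3 + 2) + 0) = 5121 - (-1)*((-25/3 + 2) + 0) = 5121 - (-1)*(-19/3 + 0) = 5121 - (-1)*(-19)/3 = 5121 - 1*19/3 = 5121 - 19/3 = 15344/3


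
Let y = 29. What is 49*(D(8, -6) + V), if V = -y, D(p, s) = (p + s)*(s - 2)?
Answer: -2205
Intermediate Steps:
D(p, s) = (-2 + s)*(p + s) (D(p, s) = (p + s)*(-2 + s) = (-2 + s)*(p + s))
V = -29 (V = -1*29 = -29)
49*(D(8, -6) + V) = 49*(((-6)**2 - 2*8 - 2*(-6) + 8*(-6)) - 29) = 49*((36 - 16 + 12 - 48) - 29) = 49*(-16 - 29) = 49*(-45) = -2205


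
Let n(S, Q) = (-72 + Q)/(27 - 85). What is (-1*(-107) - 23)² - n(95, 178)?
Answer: 204677/29 ≈ 7057.8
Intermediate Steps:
n(S, Q) = 36/29 - Q/58 (n(S, Q) = (-72 + Q)/(-58) = (-72 + Q)*(-1/58) = 36/29 - Q/58)
(-1*(-107) - 23)² - n(95, 178) = (-1*(-107) - 23)² - (36/29 - 1/58*178) = (107 - 23)² - (36/29 - 89/29) = 84² - 1*(-53/29) = 7056 + 53/29 = 204677/29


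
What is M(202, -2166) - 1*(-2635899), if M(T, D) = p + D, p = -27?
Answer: 2633706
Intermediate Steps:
M(T, D) = -27 + D
M(202, -2166) - 1*(-2635899) = (-27 - 2166) - 1*(-2635899) = -2193 + 2635899 = 2633706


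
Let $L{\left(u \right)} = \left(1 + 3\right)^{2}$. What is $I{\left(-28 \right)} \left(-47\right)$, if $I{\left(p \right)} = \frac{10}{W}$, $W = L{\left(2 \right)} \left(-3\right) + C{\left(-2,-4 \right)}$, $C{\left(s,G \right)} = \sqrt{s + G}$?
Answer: $\frac{752}{77} + \frac{47 i \sqrt{6}}{231} \approx 9.7662 + 0.49838 i$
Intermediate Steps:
$L{\left(u \right)} = 16$ ($L{\left(u \right)} = 4^{2} = 16$)
$C{\left(s,G \right)} = \sqrt{G + s}$
$W = -48 + i \sqrt{6}$ ($W = 16 \left(-3\right) + \sqrt{-4 - 2} = -48 + \sqrt{-6} = -48 + i \sqrt{6} \approx -48.0 + 2.4495 i$)
$I{\left(p \right)} = \frac{10}{-48 + i \sqrt{6}}$
$I{\left(-28 \right)} \left(-47\right) = \left(- \frac{16}{77} - \frac{i \sqrt{6}}{231}\right) \left(-47\right) = \frac{752}{77} + \frac{47 i \sqrt{6}}{231}$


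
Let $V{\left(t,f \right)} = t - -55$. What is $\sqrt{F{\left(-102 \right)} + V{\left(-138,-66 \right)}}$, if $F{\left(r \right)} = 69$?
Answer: $i \sqrt{14} \approx 3.7417 i$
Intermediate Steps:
$V{\left(t,f \right)} = 55 + t$ ($V{\left(t,f \right)} = t + 55 = 55 + t$)
$\sqrt{F{\left(-102 \right)} + V{\left(-138,-66 \right)}} = \sqrt{69 + \left(55 - 138\right)} = \sqrt{69 - 83} = \sqrt{-14} = i \sqrt{14}$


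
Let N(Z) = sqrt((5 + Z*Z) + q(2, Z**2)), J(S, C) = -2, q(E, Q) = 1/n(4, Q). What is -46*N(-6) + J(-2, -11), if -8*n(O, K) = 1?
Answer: -2 - 46*sqrt(33) ≈ -266.25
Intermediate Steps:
n(O, K) = -1/8 (n(O, K) = -1/8*1 = -1/8)
q(E, Q) = -8 (q(E, Q) = 1/(-1/8) = -8)
N(Z) = sqrt(-3 + Z**2) (N(Z) = sqrt((5 + Z*Z) - 8) = sqrt((5 + Z**2) - 8) = sqrt(-3 + Z**2))
-46*N(-6) + J(-2, -11) = -46*sqrt(-3 + (-6)**2) - 2 = -46*sqrt(-3 + 36) - 2 = -46*sqrt(33) - 2 = -2 - 46*sqrt(33)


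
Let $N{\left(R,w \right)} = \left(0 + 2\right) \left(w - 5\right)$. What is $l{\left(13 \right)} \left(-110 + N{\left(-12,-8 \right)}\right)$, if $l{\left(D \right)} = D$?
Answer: $-1768$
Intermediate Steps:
$N{\left(R,w \right)} = -10 + 2 w$ ($N{\left(R,w \right)} = 2 \left(-5 + w\right) = -10 + 2 w$)
$l{\left(13 \right)} \left(-110 + N{\left(-12,-8 \right)}\right) = 13 \left(-110 + \left(-10 + 2 \left(-8\right)\right)\right) = 13 \left(-110 - 26\right) = 13 \left(-136\right) = -1768$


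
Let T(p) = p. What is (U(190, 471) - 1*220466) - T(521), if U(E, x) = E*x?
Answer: -131497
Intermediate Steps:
(U(190, 471) - 1*220466) - T(521) = (190*471 - 1*220466) - 1*521 = (89490 - 220466) - 521 = -130976 - 521 = -131497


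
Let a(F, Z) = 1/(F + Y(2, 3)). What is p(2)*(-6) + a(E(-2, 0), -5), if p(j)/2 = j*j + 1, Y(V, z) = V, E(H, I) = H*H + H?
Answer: -239/4 ≈ -59.750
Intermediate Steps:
E(H, I) = H + H**2 (E(H, I) = H**2 + H = H + H**2)
p(j) = 2 + 2*j**2 (p(j) = 2*(j*j + 1) = 2*(j**2 + 1) = 2*(1 + j**2) = 2 + 2*j**2)
a(F, Z) = 1/(2 + F) (a(F, Z) = 1/(F + 2) = 1/(2 + F))
p(2)*(-6) + a(E(-2, 0), -5) = (2 + 2*2**2)*(-6) + 1/(2 - 2*(1 - 2)) = (2 + 2*4)*(-6) + 1/(2 - 2*(-1)) = (2 + 8)*(-6) + 1/(2 + 2) = 10*(-6) + 1/4 = -60 + 1/4 = -239/4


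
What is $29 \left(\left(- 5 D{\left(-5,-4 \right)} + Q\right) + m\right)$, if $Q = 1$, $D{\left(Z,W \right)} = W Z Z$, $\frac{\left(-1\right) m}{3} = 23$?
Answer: $12528$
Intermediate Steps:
$m = -69$ ($m = \left(-3\right) 23 = -69$)
$D{\left(Z,W \right)} = W Z^{2}$
$29 \left(\left(- 5 D{\left(-5,-4 \right)} + Q\right) + m\right) = 29 \left(\left(- 5 \left(- 4 \left(-5\right)^{2}\right) + 1\right) - 69\right) = 29 \left(\left(- 5 \left(\left(-4\right) 25\right) + 1\right) - 69\right) = 29 \left(\left(\left(-5\right) \left(-100\right) + 1\right) - 69\right) = 29 \left(\left(500 + 1\right) - 69\right) = 29 \left(501 - 69\right) = 29 \cdot 432 = 12528$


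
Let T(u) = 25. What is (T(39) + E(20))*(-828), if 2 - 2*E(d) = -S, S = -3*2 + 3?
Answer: -20286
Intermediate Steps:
S = -3 (S = -6 + 3 = -3)
E(d) = -1/2 (E(d) = 1 - (-1)*(-3)/2 = 1 - 1/2*3 = 1 - 3/2 = -1/2)
(T(39) + E(20))*(-828) = (25 - 1/2)*(-828) = (49/2)*(-828) = -20286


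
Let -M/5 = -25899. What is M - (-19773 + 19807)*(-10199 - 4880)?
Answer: 642181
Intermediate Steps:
M = 129495 (M = -5*(-25899) = 129495)
M - (-19773 + 19807)*(-10199 - 4880) = 129495 - (-19773 + 19807)*(-10199 - 4880) = 129495 - 34*(-15079) = 129495 - 1*(-512686) = 129495 + 512686 = 642181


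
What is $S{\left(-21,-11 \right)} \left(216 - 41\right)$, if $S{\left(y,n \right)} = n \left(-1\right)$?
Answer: $1925$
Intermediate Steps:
$S{\left(y,n \right)} = - n$
$S{\left(-21,-11 \right)} \left(216 - 41\right) = \left(-1\right) \left(-11\right) \left(216 - 41\right) = 11 \cdot 175 = 1925$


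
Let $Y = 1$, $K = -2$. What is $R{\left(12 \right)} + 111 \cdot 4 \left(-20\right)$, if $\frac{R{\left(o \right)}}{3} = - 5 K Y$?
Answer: $-8850$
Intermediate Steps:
$R{\left(o \right)} = 30$ ($R{\left(o \right)} = 3 \left(-5\right) \left(-2\right) 1 = 3 \cdot 10 \cdot 1 = 3 \cdot 10 = 30$)
$R{\left(12 \right)} + 111 \cdot 4 \left(-20\right) = 30 + 111 \cdot 4 \left(-20\right) = 30 + 111 \left(-80\right) = 30 - 8880 = -8850$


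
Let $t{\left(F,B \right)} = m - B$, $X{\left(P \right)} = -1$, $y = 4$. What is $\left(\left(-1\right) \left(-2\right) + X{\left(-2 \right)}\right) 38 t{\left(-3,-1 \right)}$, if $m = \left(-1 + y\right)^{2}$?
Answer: $380$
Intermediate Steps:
$m = 9$ ($m = \left(-1 + 4\right)^{2} = 3^{2} = 9$)
$t{\left(F,B \right)} = 9 - B$
$\left(\left(-1\right) \left(-2\right) + X{\left(-2 \right)}\right) 38 t{\left(-3,-1 \right)} = \left(\left(-1\right) \left(-2\right) - 1\right) 38 \left(9 - -1\right) = \left(2 - 1\right) 38 \left(9 + 1\right) = 1 \cdot 38 \cdot 10 = 38 \cdot 10 = 380$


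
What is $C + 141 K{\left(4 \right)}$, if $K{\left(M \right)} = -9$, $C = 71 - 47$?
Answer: $-1245$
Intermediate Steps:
$C = 24$ ($C = 71 - 47 = 24$)
$C + 141 K{\left(4 \right)} = 24 + 141 \left(-9\right) = 24 - 1269 = -1245$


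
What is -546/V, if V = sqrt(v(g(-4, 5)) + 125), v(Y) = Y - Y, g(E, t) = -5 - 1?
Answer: -546*sqrt(5)/25 ≈ -48.836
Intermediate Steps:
g(E, t) = -6
v(Y) = 0
V = 5*sqrt(5) (V = sqrt(0 + 125) = sqrt(125) = 5*sqrt(5) ≈ 11.180)
-546/V = -546*sqrt(5)/25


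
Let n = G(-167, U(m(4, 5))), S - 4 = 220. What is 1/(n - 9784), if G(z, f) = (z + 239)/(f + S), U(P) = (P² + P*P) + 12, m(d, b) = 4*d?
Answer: -187/1829590 ≈ -0.00010221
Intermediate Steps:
S = 224 (S = 4 + 220 = 224)
U(P) = 12 + 2*P² (U(P) = (P² + P²) + 12 = 2*P² + 12 = 12 + 2*P²)
G(z, f) = (239 + z)/(224 + f) (G(z, f) = (z + 239)/(f + 224) = (239 + z)/(224 + f))
n = 18/187 (n = (239 - 167)/(224 + (12 + 2*(4*4)²)) = 72/(224 + (12 + 2*16²)) = 72/(224 + (12 + 2*256)) = 72/(224 + (12 + 512)) = 72/(224 + 524) = 72/748 = (1/748)*72 = 18/187 ≈ 0.096257)
1/(n - 9784) = 1/(18/187 - 9784) = 1/(-1829590/187) = -187/1829590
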